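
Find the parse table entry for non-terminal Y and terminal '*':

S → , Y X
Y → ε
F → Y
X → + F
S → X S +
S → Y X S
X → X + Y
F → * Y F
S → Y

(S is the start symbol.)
To find M[Y, '*'], we find productions for Y where '*' is in the predict set (PREDICT(N → α) = (FIRST(α) \ {ε}) ∪ (FOLLOW(N) if α ⇒* ε)).

Relevant sets:
  FOLLOW(Y) = { $, '*', '+', ',' }

Y → ε: PREDICT = { $, '*', '+', ',' }
  '*' is in predict set, so this production goes in M[Y, '*']

M[Y, '*'] = Y → ε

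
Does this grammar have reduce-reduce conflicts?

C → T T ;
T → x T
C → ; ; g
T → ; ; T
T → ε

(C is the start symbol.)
No reduce-reduce conflicts

A reduce-reduce conflict occurs when an LR(0) state has two complete items [A → α .] and [B → β .] — both call for a reduction, and with no lookahead the parser cannot choose between them.

Augment with C' → C and build the canonical LR(0) collection (I0 = CLOSURE({[C' → . C]}), then GOTO on every symbol after a dot until no new states appear). It has 13 states:
  I0: { [C → . ; ; g], [C → . T T ;], [C' → . C], [T → . ; ; T], [T → . x T], [T → .] }  — shift, reduce
  I1: { [C → ; . ; g], [T → ; . ; T] }  — shift
  I2: { [C' → C .] }  — accept
  I3: { [C → T . T ;], [T → . ; ; T], [T → . x T], [T → .] }  — shift, reduce
  I4: { [T → . ; ; T], [T → . x T], [T → .], [T → x . T] }  — shift, reduce
  I5: { [T → ; . ; T] }  — shift
  I6: { [T → x T .] }  — reduce
  I7: { [T → . ; ; T], [T → . x T], [T → .], [T → ; ; . T] }  — shift, reduce
  I8: { [T → ; ; T .] }  — reduce
  I9: { [C → T T . ;] }  — shift
  I10: { [C → T T ; .] }  — reduce
  I11: { [C → ; ; . g], [T → . ; ; T], [T → . x T], [T → .], [T → ; ; . T] }  — shift, reduce
  I12: { [C → ; ; g .] }  — reduce

No state contains more than one complete item.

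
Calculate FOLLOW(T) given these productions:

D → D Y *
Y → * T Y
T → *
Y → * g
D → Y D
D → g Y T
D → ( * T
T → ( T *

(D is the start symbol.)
{ $, '*' }

To compute FOLLOW(T), find every occurrence of T on a right-hand side N → α T β: add FIRST(β) \ {ε}, and if β is empty or nullable also add FOLLOW(N). Iterate to a fixed point.

In Y → * T Y: T is followed by Y, add FIRST(Y) \ {ε} = { '*' }
In D → g Y T: T is at the end, add FOLLOW(D)
In D → ( * T: T is at the end, add FOLLOW(D)
In T → ( T *: T is followed by '*', add FIRST('*') \ {ε} = { '*' }

The FOLLOW sets referred to above (computed the same way, to a fixed point):
  FOLLOW(D) = { $, '*' }

Taking the union: FOLLOW(T) = { $, '*' }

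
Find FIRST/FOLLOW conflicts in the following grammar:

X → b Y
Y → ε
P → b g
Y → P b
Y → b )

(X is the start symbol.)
No FIRST/FOLLOW conflicts.

A FIRST/FOLLOW conflict occurs when a non-terminal N has a nullable alternative N → β (β ⇒* ε) and another alternative N → α with FIRST(α) ∩ FOLLOW(N) ≠ ∅: on such a lookahead the parser cannot decide between expanding α and letting N vanish via β.

Nullable non-terminals: Y.
FIRST sets used below: FIRST(P) = { 'b' }

Y: nullable alternative(s) Y → ε; FOLLOW(Y) = { $ }
  Y → ε: FIRST \ {ε} = { } — this is the only nullable alternative, skip
  Y → P b: FIRST \ {ε} = { 'b' } — disjoint from FOLLOW(Y)
  Y → b ): FIRST \ {ε} = { 'b' } — disjoint from FOLLOW(Y)

P, X have no nullable alternative, so no FIRST/FOLLOW check is needed there.

No FIRST/FOLLOW conflicts found.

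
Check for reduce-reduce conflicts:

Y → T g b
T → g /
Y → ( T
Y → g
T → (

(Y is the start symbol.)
Augment with Y' → Y and build the canonical LR(0) collection (I0 = CLOSURE({[Y' → . Y]}), then GOTO on every symbol after a dot until no new states appear). It has 11 states:
  I0: { [T → . (], [T → . g /], [Y → . ( T], [Y → . T g b], [Y → . g], [Y' → . Y] }  — shift
  I1: { [T → ( .], [T → . (], [T → . g /], [Y → ( . T] }  — shift, reduce
  I2: { [Y → T . g b] }  — shift
  I3: { [Y' → Y .] }  — accept
  I4: { [T → g . /], [Y → g .] }  — shift, reduce
  I5: { [T → g / .] }  — reduce
  I6: { [Y → T g . b] }  — shift
  I7: { [Y → T g b .] }  — reduce
  I8: { [T → ( .] }  — reduce
  I9: { [Y → ( T .] }  — reduce
  I10: { [T → g . /] }  — shift

No state contains more than one complete item.

Answer: No reduce-reduce conflicts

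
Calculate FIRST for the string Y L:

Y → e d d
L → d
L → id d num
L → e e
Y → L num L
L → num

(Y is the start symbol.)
{ 'd', 'e', 'id', 'num' }

FIRST sets of the non-terminals involved (from the grammar, by fixed-point iteration):
  FIRST(Y) = { 'd', 'e', 'id', 'num' }

To compute FIRST(Y L), process the symbols left to right:
Symbol Y is a non-terminal. Add FIRST(Y) \ {ε} = { 'd', 'e', 'id', 'num' }
Y is not nullable (ε ∉ FIRST(Y)), so stop here.
FIRST(Y L) = { 'd', 'e', 'id', 'num' }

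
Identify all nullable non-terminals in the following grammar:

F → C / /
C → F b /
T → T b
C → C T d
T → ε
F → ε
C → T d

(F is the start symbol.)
A non-terminal is nullable if it can derive ε (the empty string): either it has an ε-production, or it has a production whose right-hand side consists entirely of nullable non-terminals.

ε-productions: T → ε, F → ε
So T, F are immediately nullable.
No further non-terminal can be added: every production for the remaining non-terminals contains a terminal or a non-nullable non-terminal.
Nullable = { 'F', 'T' }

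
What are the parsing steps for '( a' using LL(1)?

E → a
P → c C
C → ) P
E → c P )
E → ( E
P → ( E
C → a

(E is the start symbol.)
Stack is shown with the top on the left.

Stack  Input  Action
--------------------
E $    ( a $  output E → ( E
( E $  ( a $  match '('
E $    a $    output E → a
a $    a $    match 'a'
$      $      accept

The string is accepted.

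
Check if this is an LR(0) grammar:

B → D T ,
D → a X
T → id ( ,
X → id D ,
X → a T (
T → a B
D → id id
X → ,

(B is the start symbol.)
Augment with B' → B and build the canonical LR(0) collection (I0 = CLOSURE({[B' → . B]}), then GOTO on every symbol after a dot until no new states appear). It has 21 states:
  I0: { [B → . D T ,], [B' → . B], [D → . a X], [D → . id id] }  — shift
  I1: { [B' → B .] }  — accept
  I2: { [B → D . T ,], [T → . a B], [T → . id ( ,] }  — shift
  I3: { [D → a . X], [X → . ,], [X → . a T (], [X → . id D ,] }  — shift
  I4: { [D → id . id] }  — shift
  I5: { [D → id id .] }  — reduce
  I6: { [X → , .] }  — reduce
  I7: { [D → a X .] }  — reduce
  I8: { [T → . a B], [T → . id ( ,], [X → a . T (] }  — shift
  I9: { [D → . a X], [D → . id id], [X → id . D ,] }  — shift
  I10: { [X → id D . ,] }  — shift
  I11: { [X → id D , .] }  — reduce
  I12: { [X → a T . (] }  — shift
  I13: { [B → . D T ,], [D → . a X], [D → . id id], [T → a . B] }  — shift
  I14: { [T → id . ( ,] }  — shift
  I15: { [T → id ( . ,] }  — shift
  I16: { [T → id ( , .] }  — reduce
  I17: { [T → a B .] }  — reduce
  I18: { [X → a T ( .] }  — reduce
  I19: { [B → D T . ,] }  — shift
  I20: { [B → D T , .] }  — reduce

Every state is either a pure shift/goto state or contains exactly one complete item and nothing to shift — no conflicts. The grammar is LR(0).

Answer: Yes, the grammar is LR(0)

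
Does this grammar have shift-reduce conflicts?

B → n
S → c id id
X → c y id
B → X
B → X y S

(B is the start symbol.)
Augment with B' → B and build the canonical LR(0) collection (I0 = CLOSURE({[B' → . B]}), then GOTO on every symbol after a dot until no new states appear). It has 12 states:
  I0: { [B → . X y S], [B → . X], [B → . n], [B' → . B], [X → . c y id] }  — shift
  I1: { [B' → B .] }  — accept
  I2: { [B → X . y S], [B → X .] }  — shift, reduce
  I3: { [X → c . y id] }  — shift
  I4: { [B → n .] }  — reduce
  I5: { [X → c y . id] }  — shift
  I6: { [X → c y id .] }  — reduce
  I7: { [B → X y . S], [S → . c id id] }  — shift
  I8: { [B → X y S .] }  — reduce
  I9: { [S → c . id id] }  — shift
  I10: { [S → c id . id] }  — shift
  I11: { [S → c id id .] }  — reduce

I2 contains reduce item [B → X .] and shift item [B → X . y S] — shift-reduce conflict.

Answer: Yes — I2: [B → X .] vs [B → X . y S]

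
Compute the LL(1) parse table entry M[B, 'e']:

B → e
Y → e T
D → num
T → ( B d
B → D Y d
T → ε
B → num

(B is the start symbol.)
B → e

To find M[B, 'e'], we find productions for B where 'e' is in the predict set (PREDICT(N → α) = (FIRST(α) \ {ε}) ∪ (FOLLOW(N) if α ⇒* ε)).

Relevant sets:
  FIRST(D) = { 'num' }

B → e: PREDICT = { 'e' }
  'e' is in predict set, so this production goes in M[B, 'e']
B → D Y d: PREDICT = { 'num' }
B → num: PREDICT = { 'num' }

M[B, 'e'] = B → e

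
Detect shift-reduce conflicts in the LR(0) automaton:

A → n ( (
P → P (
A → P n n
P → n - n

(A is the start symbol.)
Augment with A' → A and build the canonical LR(0) collection (I0 = CLOSURE({[A' → . A]}), then GOTO on every symbol after a dot until no new states appear). It has 11 states:
  I0: { [A → . P n n], [A → . n ( (], [A' → . A], [P → . P (], [P → . n - n] }  — shift
  I1: { [A' → A .] }  — accept
  I2: { [A → P . n n], [P → P . (] }  — shift
  I3: { [A → n . ( (], [P → n . - n] }  — shift
  I4: { [A → n ( . (] }  — shift
  I5: { [P → n - . n] }  — shift
  I6: { [P → n - n .] }  — reduce
  I7: { [A → n ( ( .] }  — reduce
  I8: { [P → P ( .] }  — reduce
  I9: { [A → P n . n] }  — shift
  I10: { [A → P n n .] }  — reduce

No state contains both a complete item and a shift item.

Answer: No shift-reduce conflicts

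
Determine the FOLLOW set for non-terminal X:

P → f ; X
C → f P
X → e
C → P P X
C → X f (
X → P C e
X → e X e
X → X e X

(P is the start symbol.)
To compute FOLLOW(X), find every occurrence of X on a right-hand side N → α X β: add FIRST(β) \ {ε}, and if β is empty or nullable also add FOLLOW(N). Iterate to a fixed point.

In P → f ; X: X is at the end, add FOLLOW(P)
In C → P P X: X is at the end, add FOLLOW(C)
In C → X f (: X is followed by f '(', add FIRST(f '(') \ {ε} = { 'f' }
In X → e X e: X is followed by e, add FIRST(e) \ {ε} = { 'e' }
In X → X e X: X is followed by e X, add FIRST(e X) \ {ε} = { 'e' }
In X → X e X: X is at the end; this adds FOLLOW(X) to itself — nothing new

The FOLLOW sets referred to above (computed the same way, to a fixed point):
  FOLLOW(P) = { $, 'e', 'f' }
  FOLLOW(C) = { 'e' }

Taking the union: FOLLOW(X) = { $, 'e', 'f' }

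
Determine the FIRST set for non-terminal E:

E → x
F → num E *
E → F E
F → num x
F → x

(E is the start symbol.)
{ 'num', 'x' }

To compute FIRST(E), examine every production with E on the left-hand side, reading each right-hand side left to right until a non-nullable symbol is reached.

FIRST sets of the other non-terminals involved (by the same procedure, iterated to a fixed point):
  FIRST(F) = { 'num', 'x' }

From E → x:
  - x is a terminal: add 'x' and stop
From E → F E:
  - F is a non-terminal: add FIRST(F) \ {ε} = { 'num', 'x' }
    F is not nullable, so stop

Collecting: FIRST(E) = { 'num', 'x' }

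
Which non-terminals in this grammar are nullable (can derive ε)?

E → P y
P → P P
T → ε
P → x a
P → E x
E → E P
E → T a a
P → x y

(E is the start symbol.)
ε-productions: T → ε
So T is immediately nullable.
No further non-terminal can be added: every production for the remaining non-terminals contains a terminal or a non-nullable non-terminal.
Nullable = { 'T' }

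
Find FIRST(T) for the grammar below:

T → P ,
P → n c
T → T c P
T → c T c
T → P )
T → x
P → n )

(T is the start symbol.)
To compute FIRST(T), examine every production with T on the left-hand side, reading each right-hand side left to right until a non-nullable symbol is reached.

FIRST sets of the other non-terminals involved (by the same procedure, iterated to a fixed point):
  FIRST(P) = { 'n' }

From T → P ,:
  - P is a non-terminal: add FIRST(P) \ {ε} = { 'n' }
    P is not nullable, so stop
From T → T c P:
  - T is the symbol being defined: contributes nothing new
    T is not nullable, so stop
From T → c T c:
  - c is a terminal: add 'c' and stop
From T → P ):
  - P is a non-terminal: add FIRST(P) \ {ε} = { 'n' }
    P is not nullable, so stop
From T → x:
  - x is a terminal: add 'x' and stop

Collecting: FIRST(T) = { 'c', 'n', 'x' }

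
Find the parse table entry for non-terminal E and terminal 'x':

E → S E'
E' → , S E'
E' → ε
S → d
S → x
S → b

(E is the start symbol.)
To find M[E, 'x'], we find productions for E where 'x' is in the predict set (PREDICT(N → α) = (FIRST(α) \ {ε}) ∪ (FOLLOW(N) if α ⇒* ε)).

Relevant sets:
  FIRST(S) = { 'b', 'd', 'x' }

E → S E': PREDICT = { 'b', 'd', 'x' }
  'x' is in predict set, so this production goes in M[E, 'x']

M[E, 'x'] = E → S E'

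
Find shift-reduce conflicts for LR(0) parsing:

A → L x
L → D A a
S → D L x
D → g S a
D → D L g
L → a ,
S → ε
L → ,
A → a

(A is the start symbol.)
Augment with A' → A and build the canonical LR(0) collection (I0 = CLOSURE({[A' → . A]}), then GOTO on every symbol after a dot until no new states appear). It has 19 states:
  I0: { [A → . L x], [A → . a], [A' → . A], [D → . D L g], [D → . g S a], [L → . ,], [L → . D A a], [L → . a ,] }  — shift
  I1: { [L → , .] }  — reduce
  I2: { [A' → A .] }  — accept
  I3: { [A → . L x], [A → . a], [D → . D L g], [D → . g S a], [D → D . L g], [L → . ,], [L → . D A a], [L → . a ,], [L → D . A a] }  — shift
  I4: { [A → L . x] }  — shift
  I5: { [A → a .], [L → a . ,] }  — shift, reduce
  I6: { [D → . D L g], [D → . g S a], [D → g . S a], [S → . D L x], [S → .] }  — shift, reduce
  I7: { [D → . D L g], [D → . g S a], [D → D . L g], [L → . ,], [L → . D A a], [L → . a ,], [S → D . L x] }  — shift
  I8: { [D → g S . a] }  — shift
  I9: { [D → g S a .] }  — reduce
  I10: { [D → D L . g], [S → D L . x] }  — shift
  I11: { [L → a . ,] }  — shift
  I12: { [L → a , .] }  — reduce
  I13: { [D → D L g .] }  — reduce
  I14: { [S → D L x .] }  — reduce
  I15: { [A → L x .] }  — reduce
  I16: { [L → D A . a] }  — shift
  I17: { [A → L . x], [D → D L . g] }  — shift
  I18: { [L → D A a .] }  — reduce

I5 contains reduce item [A → a .] and shift item [L → a . ,] — shift-reduce conflict.
I6 contains reduce item [S → .] and shift item [D → . g S a] — shift-reduce conflict.

Answer: Yes — I5: [A → a .] vs [L → a . ,]; I6: [S → .] vs [D → . g S a]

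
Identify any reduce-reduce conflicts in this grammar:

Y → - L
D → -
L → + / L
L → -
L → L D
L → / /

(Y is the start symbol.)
No reduce-reduce conflicts

A reduce-reduce conflict occurs when an LR(0) state has two complete items [A → α .] and [B → β .] — both call for a reduction, and with no lookahead the parser cannot choose between them.

Augment with Y' → Y and build the canonical LR(0) collection (I0 = CLOSURE({[Y' → . Y]}), then GOTO on every symbol after a dot until no new states appear). It has 12 states:
  I0: { [Y → . - L], [Y' → . Y] }  — shift
  I1: { [L → . + / L], [L → . -], [L → . / /], [L → . L D], [Y → - . L] }  — shift
  I2: { [Y' → Y .] }  — accept
  I3: { [L → + . / L] }  — shift
  I4: { [L → - .] }  — reduce
  I5: { [L → / . /] }  — shift
  I6: { [D → . -], [L → L . D], [Y → - L .] }  — shift, reduce
  I7: { [D → - .] }  — reduce
  I8: { [L → L D .] }  — reduce
  I9: { [L → / / .] }  — reduce
  I10: { [L → + / . L], [L → . + / L], [L → . -], [L → . / /], [L → . L D] }  — shift
  I11: { [D → . -], [L → + / L .], [L → L . D] }  — shift, reduce

No state contains more than one complete item.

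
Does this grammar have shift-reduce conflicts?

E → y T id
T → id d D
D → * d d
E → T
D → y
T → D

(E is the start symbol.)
A shift-reduce conflict occurs when an LR(0) state has both:
  - a complete (reduce) item [A → α .] (dot at the end), and
  - a shift item [B → β . c γ] (dot before a terminal).

Augment with E' → E and build the canonical LR(0) collection (I0 = CLOSURE({[E' → . E]}), then GOTO on every symbol after a dot until no new states appear). It has 14 states:
  I0: { [D → . * d d], [D → . y], [E → . T], [E → . y T id], [E' → . E], [T → . D], [T → . id d D] }  — shift
  I1: { [D → * . d d] }  — shift
  I2: { [T → D .] }  — reduce
  I3: { [E' → E .] }  — accept
  I4: { [E → T .] }  — reduce
  I5: { [T → id . d D] }  — shift
  I6: { [D → . * d d], [D → . y], [D → y .], [E → y . T id], [T → . D], [T → . id d D] }  — shift, reduce
  I7: { [E → y T . id] }  — shift
  I8: { [D → y .] }  — reduce
  I9: { [E → y T id .] }  — reduce
  I10: { [D → . * d d], [D → . y], [T → id d . D] }  — shift
  I11: { [T → id d D .] }  — reduce
  I12: { [D → * d . d] }  — shift
  I13: { [D → * d d .] }  — reduce

I6 contains reduce item [D → y .] and shift items [D → . * d d], [D → . y], [T → . id d D] — shift-reduce conflict.

Answer: Yes — I6: [D → y .] vs [D → . * d d]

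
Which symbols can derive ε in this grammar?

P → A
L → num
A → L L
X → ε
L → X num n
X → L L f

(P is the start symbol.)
{ 'X' }

A non-terminal is nullable if it can derive ε (the empty string): either it has an ε-production, or it has a production whose right-hand side consists entirely of nullable non-terminals.

ε-productions: X → ε
So X is immediately nullable.
No further non-terminal can be added: every production for the remaining non-terminals contains a terminal or a non-nullable non-terminal.
Nullable = { 'X' }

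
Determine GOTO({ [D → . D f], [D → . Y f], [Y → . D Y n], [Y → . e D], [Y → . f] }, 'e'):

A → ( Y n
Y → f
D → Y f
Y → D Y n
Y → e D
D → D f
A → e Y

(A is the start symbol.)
{ [D → . D f], [D → . Y f], [Y → . D Y n], [Y → . e D], [Y → . f], [Y → e . D] }

GOTO(I, 'e') = CLOSURE({ [A → αX.β] : [A → α.Xβ] ∈ I, X = 'e' })

Items with dot before 'e', with the dot advanced:
  [Y → . e D] → [Y → e . D]
Closure of the advanced items:
  [Y → e . D] has the dot before D: add [D → . Y f], [D → . D f]
  [D → . Y f] has the dot before Y: add [Y → . f], [Y → . D Y n], [Y → . e D]

GOTO = { [D → . D f], [D → . Y f], [Y → . D Y n], [Y → . e D], [Y → . f], [Y → e . D] }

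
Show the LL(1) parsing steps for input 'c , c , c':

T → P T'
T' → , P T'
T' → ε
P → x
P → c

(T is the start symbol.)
LL(1) parsing maintains a stack (initially the start symbol over $) and the input. At each step: if the stack top is a terminal, match it against the current input token; if it is a non-terminal N, replace it with the RHS of M[N, lookahead] (the unique production whose predict set contains the lookahead).

Stack is shown with the top on the left.

Stack     Input        Action
-----------------------------
T $       c , c , c $  output T → P T'
P T' $    c , c , c $  output P → c
c T' $    c , c , c $  match 'c'
T' $      , c , c $    output T' → , P T'
, P T' $  , c , c $    match ','
P T' $    c , c $      output P → c
c T' $    c , c $      match 'c'
T' $      , c $        output T' → , P T'
, P T' $  , c $        match ','
P T' $    c $          output P → c
c T' $    c $          match 'c'
T' $      $            output T' → ε
$         $            accept

The string is accepted.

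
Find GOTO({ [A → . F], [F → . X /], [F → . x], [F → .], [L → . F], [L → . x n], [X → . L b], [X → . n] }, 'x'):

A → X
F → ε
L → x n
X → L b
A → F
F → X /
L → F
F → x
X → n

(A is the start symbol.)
{ [F → x .], [L → x . n] }

GOTO(I, 'x') = CLOSURE({ [A → αX.β] : [A → α.Xβ] ∈ I, X = 'x' })

Items with dot before 'x', with the dot advanced:
  [F → . x] → [F → x .]
  [L → . x n] → [L → x . n]
Closure adds nothing (no advanced item has the dot before a non-terminal).

GOTO = { [F → x .], [L → x . n] }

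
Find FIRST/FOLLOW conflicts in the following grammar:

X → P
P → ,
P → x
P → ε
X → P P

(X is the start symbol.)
A FIRST/FOLLOW conflict occurs when a non-terminal N has a nullable alternative N → β (β ⇒* ε) and another alternative N → α with FIRST(α) ∩ FOLLOW(N) ≠ ∅: on such a lookahead the parser cannot decide between expanding α and letting N vanish via β.

Nullable non-terminals: P, X.
FIRST sets used below: FIRST(P) = { ',', 'x', ε }

P: nullable alternative(s) P → ε; FOLLOW(P) = { $, ',', 'x' }
  P → ,: FIRST \ {ε} = { ',' } — overlaps FOLLOW(P) on { ',' }: CONFLICT
  P → x: FIRST \ {ε} = { 'x' } — overlaps FOLLOW(P) on { 'x' }: CONFLICT
  P → ε: FIRST \ {ε} = { } — this is the only nullable alternative, skip

X: nullable alternative(s) X → P, X → P P; FOLLOW(X) = { $ }
  X → P: FIRST \ {ε} = { ',', 'x' } — disjoint from FOLLOW(X)
  X → P P: FIRST \ {ε} = { ',', 'x' } — disjoint from FOLLOW(X)

So the grammar has 2 FIRST/FOLLOW conflicts (marked CONFLICT above).

Answer: Yes. P → ',' with FOLLOW(P) on { ',' }; P → x with FOLLOW(P) on { 'x' }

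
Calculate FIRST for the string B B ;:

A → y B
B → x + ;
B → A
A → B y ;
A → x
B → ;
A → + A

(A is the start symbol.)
{ '+', ';', 'x', 'y' }

FIRST sets of the non-terminals involved (from the grammar, by fixed-point iteration):
  FIRST(B) = { '+', ';', 'x', 'y' }

To compute FIRST(B B ;), process the symbols left to right:
Symbol B is a non-terminal. Add FIRST(B) \ {ε} = { '+', ';', 'x', 'y' }
B is not nullable (ε ∉ FIRST(B)), so stop here.
FIRST(B B ;) = { '+', ';', 'x', 'y' }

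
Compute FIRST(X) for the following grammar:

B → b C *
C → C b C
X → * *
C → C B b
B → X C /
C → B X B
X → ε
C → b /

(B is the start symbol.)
{ '*', ε }

To compute FIRST(X), examine every production with X on the left-hand side, reading each right-hand side left to right until a non-nullable symbol is reached.

From X → * *:
  - '*' is a terminal: add '*' and stop
From X → ε:
  - ε-production, so ε ∈ FIRST(X)

Collecting: FIRST(X) = { '*', ε }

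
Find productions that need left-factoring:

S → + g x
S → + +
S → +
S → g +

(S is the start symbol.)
Left-factoring is needed when two productions for the same non-terminal
share a common prefix on the right-hand side.

Productions for S:
  S → + g x
  S → + +
  S → +
  S → g +

Found common prefix '+' in productions for S

Answer: Yes, S has productions with common prefix '+'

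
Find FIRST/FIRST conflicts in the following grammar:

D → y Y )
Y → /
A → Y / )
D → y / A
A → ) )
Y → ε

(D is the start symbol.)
A FIRST/FIRST conflict occurs when two productions N → α and N → β for the same non-terminal have FIRST(α) ∩ FIRST(β) ≠ ∅ (with ε ∈ FIRST of a nullable right-hand side, so two nullable alternatives also conflict).

FIRST sets of the non-terminals at (or reachable through a nullable prefix from) the front of some alternative:
  FIRST(Y) = { '/', ε }

Productions for D:
  D → y Y ): FIRST = { 'y' }
  D → y / A: FIRST = { 'y' }
Productions for Y:
  Y → /: FIRST = { '/' }
  Y → ε: FIRST = { ε }
Productions for A:
  A → Y / ): FIRST = { '/' }
  A → ) ): FIRST = { ')' }

Conflict for D: D → y Y ) and D → y / A
  Overlap: { 'y' }

Answer: Yes. D → y Y ')' / D → y '/' A on { 'y' }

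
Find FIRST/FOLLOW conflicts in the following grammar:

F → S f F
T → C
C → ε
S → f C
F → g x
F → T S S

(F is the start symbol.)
No FIRST/FOLLOW conflicts.

Nullable non-terminals: C, T.
C has a nullable alternative but only one production, so nothing to check.
T has a nullable alternative but only one production, so nothing to check.

F, S have no nullable alternative, so no FIRST/FOLLOW check is needed there.

No FIRST/FOLLOW conflicts found.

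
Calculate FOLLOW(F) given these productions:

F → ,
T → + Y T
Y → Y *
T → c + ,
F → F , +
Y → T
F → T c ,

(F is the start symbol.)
{ $, ',' }

F is the start symbol, so $ ∈ FOLLOW(F).
In F → F , +: F is followed by ',' '+', add FIRST(',' '+') \ {ε} = { ',' }

Taking the union: FOLLOW(F) = { $, ',' }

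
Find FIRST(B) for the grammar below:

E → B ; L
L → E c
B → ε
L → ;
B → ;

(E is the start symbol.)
To compute FIRST(B), examine every production with B on the left-hand side, reading each right-hand side left to right until a non-nullable symbol is reached.

From B → ε:
  - ε-production, so ε ∈ FIRST(B)
From B → ;:
  - ';' is a terminal: add ';' and stop

Collecting: FIRST(B) = { ';', ε }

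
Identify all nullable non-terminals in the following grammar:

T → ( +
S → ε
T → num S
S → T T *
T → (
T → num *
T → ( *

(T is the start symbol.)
{ 'S' }

A non-terminal is nullable if it can derive ε (the empty string): either it has an ε-production, or it has a production whose right-hand side consists entirely of nullable non-terminals.

ε-productions: S → ε
So S is immediately nullable.
No further non-terminal can be added: every production for the remaining non-terminals contains a terminal or a non-nullable non-terminal.
Nullable = { 'S' }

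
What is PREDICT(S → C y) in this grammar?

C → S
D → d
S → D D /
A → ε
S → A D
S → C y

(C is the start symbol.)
{ 'd' }

PREDICT(S → C y) = (FIRST(RHS) \ {ε}) ∪ (FOLLOW(S) if ε ∈ FIRST(RHS), i.e. RHS ⇒* ε)
FIRST(C) = { 'd' }
FIRST(C y) = { 'd' }
ε ∉ FIRST(C y), so FOLLOW(S) is not added.
PREDICT(S → C y) = { 'd' }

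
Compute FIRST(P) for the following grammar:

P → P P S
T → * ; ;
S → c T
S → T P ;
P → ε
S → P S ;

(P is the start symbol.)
{ '*', 'c', ε }

To compute FIRST(P), examine every production with P on the left-hand side, reading each right-hand side left to right until a non-nullable symbol is reached.

FIRST sets of the other non-terminals involved (by the same procedure, iterated to a fixed point):
  FIRST(S) = { '*', 'c' }

From P → P P S:
  - P is the symbol being defined: contributes nothing new
    P is nullable, so continue to the next symbol
  - P is the symbol being defined: contributes nothing new
    P is nullable, so continue to the next symbol
  - S is a non-terminal: add FIRST(S) \ {ε} = { '*', 'c' }
    S is not nullable, so stop
From P → ε:
  - ε-production, so ε ∈ FIRST(P)

Collecting: FIRST(P) = { '*', 'c', ε }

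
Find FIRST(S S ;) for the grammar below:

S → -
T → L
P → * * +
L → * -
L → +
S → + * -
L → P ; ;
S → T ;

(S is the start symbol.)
{ '*', '+', '-' }

FIRST sets of the non-terminals involved (from the grammar, by fixed-point iteration):
  FIRST(S) = { '*', '+', '-' }

To compute FIRST(S S ;), process the symbols left to right:
Symbol S is a non-terminal. Add FIRST(S) \ {ε} = { '*', '+', '-' }
S is not nullable (ε ∉ FIRST(S)), so stop here.
FIRST(S S ;) = { '*', '+', '-' }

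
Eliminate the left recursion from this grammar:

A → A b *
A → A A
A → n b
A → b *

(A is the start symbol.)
A is directly left-recursive. The standard transformation for
  A → A α₁ | ... | A α_m | β₁ | ... | β_n
is
  A  → β₁ A' | ... | β_n A'
  A' → α₁ A' | ... | α_m A' | ε

A → n b becomes A → n b A'
A → b * becomes A → b * A'
A → A b * becomes A' → b * A'
A → A A becomes A' → A A'
Add A' → ε

Resulting grammar:
A → n b A'
A → b * A'
A' → b * A'
A' → A A'
A' → ε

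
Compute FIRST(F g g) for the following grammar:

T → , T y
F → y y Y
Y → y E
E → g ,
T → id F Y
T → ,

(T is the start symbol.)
{ 'y' }

FIRST sets of the non-terminals involved (from the grammar, by fixed-point iteration):
  FIRST(F) = { 'y' }

To compute FIRST(F g g), process the symbols left to right:
Symbol F is a non-terminal. Add FIRST(F) \ {ε} = { 'y' }
F is not nullable (ε ∉ FIRST(F)), so stop here.
FIRST(F g g) = { 'y' }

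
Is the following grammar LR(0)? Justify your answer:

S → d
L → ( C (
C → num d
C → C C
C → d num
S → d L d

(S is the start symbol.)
A grammar is LR(0) if no state in the canonical LR(0) collection has:
  - both a shift item (dot before a terminal) and a complete item (shift-reduce conflict), or
  - two or more complete items (reduce-reduce conflict; the accept item [S' → S .] counts as a complete item here).

Augment with S' → S and build the canonical LR(0) collection (I0 = CLOSURE({[S' → . S]}), then GOTO on every symbol after a dot until no new states appear). It has 13 states:
  I0: { [S → . d L d], [S → . d], [S' → . S] }  — shift
  I1: { [S' → S .] }  — accept
  I2: { [L → . ( C (], [S → d . L d], [S → d .] }  — shift, reduce
  I3: { [C → . C C], [C → . d num], [C → . num d], [L → ( . C (] }  — shift
  I4: { [S → d L . d] }  — shift
  I5: { [S → d L d .] }  — reduce
  I6: { [C → . C C], [C → . d num], [C → . num d], [C → C . C], [L → ( C . (] }  — shift
  I7: { [C → d . num] }  — shift
  I8: { [C → num . d] }  — shift
  I9: { [C → num d .] }  — reduce
  I10: { [C → d num .] }  — reduce
  I11: { [L → ( C ( .] }  — reduce
  I12: { [C → . C C], [C → . d num], [C → . num d], [C → C . C], [C → C C .] }  — shift, reduce

Conflict in state I2:
  Shift-reduce conflict between [S → d .] and [L → . ( C (]
So the grammar is NOT LR(0).

Answer: No. Shift-reduce conflict between [S → d .] and [L → . ( C (]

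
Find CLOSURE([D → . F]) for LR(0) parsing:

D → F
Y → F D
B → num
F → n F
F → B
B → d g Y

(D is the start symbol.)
Start with: [D → . F]
  [D → . F] has the dot before F: add [F → . n F], [F → . B]
  [F → . B] has the dot before B: add [B → . num], [B → . d g Y]
No further items can be added.

CLOSURE = { [B → . d g Y], [B → . num], [D → . F], [F → . B], [F → . n F] }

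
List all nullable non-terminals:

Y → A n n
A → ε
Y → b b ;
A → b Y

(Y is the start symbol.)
{ 'A' }

A non-terminal is nullable if it can derive ε (the empty string): either it has an ε-production, or it has a production whose right-hand side consists entirely of nullable non-terminals.

ε-productions: A → ε
So A is immediately nullable.
No further non-terminal can be added: every production for the remaining non-terminals contains a terminal or a non-nullable non-terminal.
Nullable = { 'A' }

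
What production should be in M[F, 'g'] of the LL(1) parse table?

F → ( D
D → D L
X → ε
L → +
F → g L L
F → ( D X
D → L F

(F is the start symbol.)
F → g L L

To find M[F, 'g'], we find productions for F where 'g' is in the predict set (PREDICT(N → α) = (FIRST(α) \ {ε}) ∪ (FOLLOW(N) if α ⇒* ε)).

F → ( D: PREDICT = { '(' }
F → g L L: PREDICT = { 'g' }
  'g' is in predict set, so this production goes in M[F, 'g']
F → ( D X: PREDICT = { '(' }

M[F, 'g'] = F → g L L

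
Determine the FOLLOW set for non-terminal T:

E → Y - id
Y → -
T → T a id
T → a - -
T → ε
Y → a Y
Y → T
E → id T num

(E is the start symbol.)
In T → T a id: T is followed by a id, add FIRST(a id) \ {ε} = { 'a' }
In Y → T: T is at the end, add FOLLOW(Y)
In E → id T num: T is followed by num, add FIRST(num) \ {ε} = { 'num' }

The FOLLOW sets referred to above (computed the same way, to a fixed point):
  FOLLOW(Y) = { '-' }

Taking the union: FOLLOW(T) = { '-', 'a', 'num' }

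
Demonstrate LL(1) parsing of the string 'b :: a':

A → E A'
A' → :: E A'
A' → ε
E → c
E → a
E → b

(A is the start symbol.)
LL(1) parsing maintains a stack (initially the start symbol over $) and the input. At each step: if the stack top is a terminal, match it against the current input token; if it is a non-terminal N, replace it with the RHS of M[N, lookahead] (the unique production whose predict set contains the lookahead).

Stack is shown with the top on the left.

Stack      Input     Action
---------------------------
A $        b :: a $  output A → E A'
E A' $     b :: a $  output E → b
b A' $     b :: a $  match 'b'
A' $       :: a $    output A' → :: E A'
:: E A' $  :: a $    match '::'
E A' $     a $       output E → a
a A' $     a $       match 'a'
A' $       $         output A' → ε
$          $         accept

The string is accepted.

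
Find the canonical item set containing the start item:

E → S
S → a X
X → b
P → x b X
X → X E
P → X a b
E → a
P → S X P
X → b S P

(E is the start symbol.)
{ [E → . S], [E → . a], [E' → . E], [S → . a X] }

First, augment the grammar with E' → E
I₀ = CLOSURE({ [E' → . E] }):
  [E' → . E] has the dot before E: add [E → . S], [E → . a]
  [E → . S] has the dot before S: add [S → . a X]
No further items can be added.

I₀ = { [E → . S], [E → . a], [E' → . E], [S → . a X] }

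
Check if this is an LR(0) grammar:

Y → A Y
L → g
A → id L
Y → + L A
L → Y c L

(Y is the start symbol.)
Augment with Y' → Y and build the canonical LR(0) collection (I0 = CLOSURE({[Y' → . Y]}), then GOTO on every symbol after a dot until no new states appear). It has 13 states:
  I0: { [A → . id L], [Y → . + L A], [Y → . A Y], [Y' → . Y] }  — shift
  I1: { [A → . id L], [L → . Y c L], [L → . g], [Y → + . L A], [Y → . + L A], [Y → . A Y] }  — shift
  I2: { [A → . id L], [Y → . + L A], [Y → . A Y], [Y → A . Y] }  — shift
  I3: { [Y' → Y .] }  — accept
  I4: { [A → . id L], [A → id . L], [L → . Y c L], [L → . g], [Y → . + L A], [Y → . A Y] }  — shift
  I5: { [A → id L .] }  — reduce
  I6: { [L → Y . c L] }  — shift
  I7: { [L → g .] }  — reduce
  I8: { [A → . id L], [L → . Y c L], [L → . g], [L → Y c . L], [Y → . + L A], [Y → . A Y] }  — shift
  I9: { [L → Y c L .] }  — reduce
  I10: { [Y → A Y .] }  — reduce
  I11: { [A → . id L], [Y → + L . A] }  — shift
  I12: { [Y → + L A .] }  — reduce

Every state is either a pure shift/goto state or contains exactly one complete item and nothing to shift — no conflicts. The grammar is LR(0).

Answer: Yes, the grammar is LR(0)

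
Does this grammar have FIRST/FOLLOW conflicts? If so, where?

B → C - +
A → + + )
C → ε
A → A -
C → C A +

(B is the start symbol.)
Yes. C → C A '+' with FOLLOW(C) on { '+' }

Nullable non-terminals: C.
FIRST sets used below: FIRST(C) = { '+', ε }, FIRST(A) = { '+' }

C: nullable alternative(s) C → ε; FOLLOW(C) = { '+', '-' }
  C → ε: FIRST \ {ε} = { } — this is the only nullable alternative, skip
  C → C A +: FIRST \ {ε} = { '+' } — overlaps FOLLOW(C) on { '+' }: CONFLICT

A, B have no nullable alternative, so no FIRST/FOLLOW check is needed there.

So the grammar has 1 FIRST/FOLLOW conflict (marked CONFLICT above).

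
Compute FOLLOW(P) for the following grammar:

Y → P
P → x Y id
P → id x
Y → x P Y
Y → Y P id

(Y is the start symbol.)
To compute FOLLOW(P), find every occurrence of P on a right-hand side N → α P β: add FIRST(β) \ {ε}, and if β is empty or nullable also add FOLLOW(N). Iterate to a fixed point.

In Y → P: P is at the end, add FOLLOW(Y)
In Y → x P Y: P is followed by Y, add FIRST(Y) \ {ε} = { 'id', 'x' }
In Y → Y P id: P is followed by id, add FIRST(id) \ {ε} = { 'id' }

The FOLLOW sets referred to above (computed the same way, to a fixed point):
  FOLLOW(Y) = { $, 'id', 'x' }

Taking the union: FOLLOW(P) = { $, 'id', 'x' }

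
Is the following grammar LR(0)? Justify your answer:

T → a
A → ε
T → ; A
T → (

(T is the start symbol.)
Yes, the grammar is LR(0)

A grammar is LR(0) if no state in the canonical LR(0) collection has:
  - both a shift item (dot before a terminal) and a complete item (shift-reduce conflict), or
  - two or more complete items (reduce-reduce conflict; the accept item [T' → T .] counts as a complete item here).

Augment with T' → T and build the canonical LR(0) collection (I0 = CLOSURE({[T' → . T]}), then GOTO on every symbol after a dot until no new states appear). It has 6 states:
  I0: { [T → . (], [T → . ; A], [T → . a], [T' → . T] }  — shift
  I1: { [T → ( .] }  — reduce
  I2: { [A → .], [T → ; . A] }  — reduce
  I3: { [T' → T .] }  — accept
  I4: { [T → a .] }  — reduce
  I5: { [T → ; A .] }  — reduce

Every state is either a pure shift/goto state or contains exactly one complete item and nothing to shift — no conflicts. The grammar is LR(0).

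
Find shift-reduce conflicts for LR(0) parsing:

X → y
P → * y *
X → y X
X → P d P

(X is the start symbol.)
Yes — I4: [X → y .] vs [P → . * y *]

A shift-reduce conflict occurs when an LR(0) state has both:
  - a complete (reduce) item [A → α .] (dot at the end), and
  - a shift item [B → β . c γ] (dot before a terminal).

Augment with X' → X and build the canonical LR(0) collection (I0 = CLOSURE({[X' → . X]}), then GOTO on every symbol after a dot until no new states appear). It has 10 states:
  I0: { [P → . * y *], [X → . P d P], [X → . y X], [X → . y], [X' → . X] }  — shift
  I1: { [P → * . y *] }  — shift
  I2: { [X → P . d P] }  — shift
  I3: { [X' → X .] }  — accept
  I4: { [P → . * y *], [X → . P d P], [X → . y X], [X → . y], [X → y . X], [X → y .] }  — shift, reduce
  I5: { [X → y X .] }  — reduce
  I6: { [P → . * y *], [X → P d . P] }  — shift
  I7: { [X → P d P .] }  — reduce
  I8: { [P → * y . *] }  — shift
  I9: { [P → * y * .] }  — reduce

I4 contains reduce item [X → y .] and shift items [P → . * y *], [X → . y], [X → . y X] — shift-reduce conflict.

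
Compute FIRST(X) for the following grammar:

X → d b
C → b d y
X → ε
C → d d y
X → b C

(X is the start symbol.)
{ 'b', 'd', ε }

To compute FIRST(X), examine every production with X on the left-hand side, reading each right-hand side left to right until a non-nullable symbol is reached.

From X → d b:
  - d is a terminal: add 'd' and stop
From X → ε:
  - ε-production, so ε ∈ FIRST(X)
From X → b C:
  - b is a terminal: add 'b' and stop

Collecting: FIRST(X) = { 'b', 'd', ε }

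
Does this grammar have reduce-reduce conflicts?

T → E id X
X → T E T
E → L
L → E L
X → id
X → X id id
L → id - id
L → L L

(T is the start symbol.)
Yes — I8: [E → L .] vs [L → L L .]; I9: [E → L .] vs [L → E L .]

Augment with T' → T and build the canonical LR(0) collection (I0 = CLOSURE({[T' → . T]}), then GOTO on every symbol after a dot until no new states appear). It has 18 states:
  I0: { [E → . L], [L → . E L], [L → . L L], [L → . id - id], [T → . E id X], [T' → . T] }  — shift
  I1: { [E → . L], [L → . E L], [L → . L L], [L → . id - id], [L → E . L], [T → E . id X] }  — shift
  I2: { [E → . L], [E → L .], [L → . E L], [L → . L L], [L → . id - id], [L → L . L] }  — shift, reduce
  I3: { [T' → T .] }  — accept
  I4: { [L → id . - id] }  — shift
  I5: { [L → id - . id] }  — shift
  I6: { [L → id - id .] }  — reduce
  I7: { [E → . L], [L → . E L], [L → . L L], [L → . id - id], [L → E . L] }  — shift
  I8: { [E → . L], [E → L .], [L → . E L], [L → . L L], [L → . id - id], [L → L . L], [L → L L .] }  — shift, 2 reduces
  I9: { [E → . L], [E → L .], [L → . E L], [L → . L L], [L → . id - id], [L → E L .], [L → L . L] }  — shift, 2 reduces
  I10: { [E → . L], [L → . E L], [L → . L L], [L → . id - id], [L → id . - id], [T → . E id X], [T → E id . X], [X → . T E T], [X → . X id id], [X → . id] }  — shift
  I11: { [E → . L], [L → . E L], [L → . L L], [L → . id - id], [X → T . E T] }  — shift
  I12: { [T → E id X .], [X → X . id id] }  — shift, reduce
  I13: { [L → id . - id], [X → id .] }  — shift, reduce
  I14: { [X → X id . id] }  — shift
  I15: { [X → X id id .] }  — reduce
  I16: { [E → . L], [L → . E L], [L → . L L], [L → . id - id], [L → E . L], [T → . E id X], [X → T E . T] }  — shift
  I17: { [X → T E T .] }  — reduce

I8 contains complete items [E → L .], [L → L L .] — reduce-reduce conflict.
I9 contains complete items [E → L .], [L → E L .] — reduce-reduce conflict.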